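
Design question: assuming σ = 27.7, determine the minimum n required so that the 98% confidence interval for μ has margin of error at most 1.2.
n ≥ 2883

For margin E ≤ 1.2:
n ≥ (z* · σ / E)²
n ≥ (2.326 · 27.7 / 1.2)²
n ≥ 2882.81

Minimum n = 2883 (rounding up)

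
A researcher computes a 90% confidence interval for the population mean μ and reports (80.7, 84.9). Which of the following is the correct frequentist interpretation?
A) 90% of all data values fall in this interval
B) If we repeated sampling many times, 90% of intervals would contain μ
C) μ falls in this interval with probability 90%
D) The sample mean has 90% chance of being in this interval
B

A) Wrong — a CI is about the parameter μ, not individual data values.
B) Correct — this is the frequentist long-run coverage interpretation.
C) Wrong — μ is fixed; the randomness lives in the interval, not in μ.
D) Wrong — x̄ is observed and sits in the interval by construction.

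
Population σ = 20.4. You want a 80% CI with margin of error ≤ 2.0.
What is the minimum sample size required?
n ≥ 171

For margin E ≤ 2.0:
n ≥ (z* · σ / E)²
n ≥ (1.282 · 20.4 / 2.0)²
n ≥ 170.99

Minimum n = 171 (rounding up)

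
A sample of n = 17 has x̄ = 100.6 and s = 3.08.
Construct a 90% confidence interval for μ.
(99.30, 101.90)

t-interval (σ unknown):
df = n - 1 = 16
t* = 1.746 for 90% confidence

Margin of error = t* · s/√n = 1.746 · 3.08/√17 = 1.30

CI: (99.30, 101.90)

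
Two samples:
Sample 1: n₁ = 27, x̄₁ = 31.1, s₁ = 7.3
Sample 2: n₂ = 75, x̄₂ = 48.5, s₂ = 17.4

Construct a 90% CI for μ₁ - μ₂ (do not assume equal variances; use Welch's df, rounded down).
(-21.47, -13.33)

Difference: x̄₁ - x̄₂ = -17.40
SE = √(s₁²/n₁ + s₂²/n₂) = √(7.3²/27 + 17.4²/75) = 2.4516
df = 97.63 → 97 (Welch–Satterthwaite, rounded down)
t* = 1.661

CI: -17.40 ± 1.661 · 2.4516 = -17.40 ± 4.07 = (-21.47, -13.33)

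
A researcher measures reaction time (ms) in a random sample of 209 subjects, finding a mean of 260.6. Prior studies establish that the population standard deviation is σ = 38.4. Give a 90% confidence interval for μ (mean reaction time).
(256.23, 264.97)

z-interval (σ known):
z* = 1.645 for 90% confidence

Margin of error = z* · σ/√n = 1.645 · 38.4/√209 = 4.37

CI: (260.6 - 4.37, 260.6 + 4.37) = (256.23, 264.97)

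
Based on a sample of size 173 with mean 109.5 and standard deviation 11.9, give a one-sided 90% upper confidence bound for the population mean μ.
μ ≤ 110.66

Upper bound (one-sided):
t* = 1.286 (one-sided for 90%)
Upper bound = x̄ + t* · s/√n = 109.5 + 1.286 · 11.9/√173 = 110.66

We are 90% confident that μ ≤ 110.66.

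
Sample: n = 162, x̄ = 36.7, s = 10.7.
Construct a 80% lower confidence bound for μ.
μ ≥ 35.99

Lower bound (one-sided):
t* = 0.844 (one-sided for 80%)
Lower bound = x̄ - t* · s/√n = 36.7 - 0.844 · 10.7/√162 = 35.99

We are 80% confident that μ ≥ 35.99.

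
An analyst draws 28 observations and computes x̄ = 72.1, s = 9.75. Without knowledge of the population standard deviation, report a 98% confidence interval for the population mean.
(67.54, 76.66)

t-interval (σ unknown):
df = n - 1 = 27
t* = 2.473 for 98% confidence

Margin of error = t* · s/√n = 2.473 · 9.75/√28 = 4.56

CI: (67.54, 76.66)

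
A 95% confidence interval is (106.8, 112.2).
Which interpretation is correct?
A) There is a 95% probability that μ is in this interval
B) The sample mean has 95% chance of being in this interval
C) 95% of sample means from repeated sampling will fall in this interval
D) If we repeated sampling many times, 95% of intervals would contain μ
D

A) Wrong — μ is fixed; the randomness lives in the interval, not in μ.
B) Wrong — x̄ is observed and sits in the interval by construction.
C) Wrong — coverage applies to intervals containing μ, not to future x̄ values.
D) Correct — this is the frequentist long-run coverage interpretation.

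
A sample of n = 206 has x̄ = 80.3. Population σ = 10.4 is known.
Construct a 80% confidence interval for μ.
(79.37, 81.23)

z-interval (σ known):
z* = 1.282 for 80% confidence

Margin of error = z* · σ/√n = 1.282 · 10.4/√206 = 0.93

CI: (80.3 - 0.93, 80.3 + 0.93) = (79.37, 81.23)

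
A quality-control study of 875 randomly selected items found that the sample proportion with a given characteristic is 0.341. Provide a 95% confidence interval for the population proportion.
(0.310, 0.372)

Proportion CI:
SE = √(p̂(1-p̂)/n) = √(0.341 · 0.659 / 875) = 0.01603

z* = 1.960
Margin = z* · SE = 1.960 · 0.01603 = 0.0314

CI: 0.341 ± 0.0314 = (0.310, 0.372)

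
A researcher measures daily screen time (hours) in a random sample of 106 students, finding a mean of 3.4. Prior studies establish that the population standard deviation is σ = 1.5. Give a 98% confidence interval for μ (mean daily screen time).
(3.06, 3.74)

z-interval (σ known):
z* = 2.326 for 98% confidence

Margin of error = z* · σ/√n = 2.326 · 1.5/√106 = 0.34

CI: (3.4 - 0.34, 3.4 + 0.34) = (3.06, 3.74)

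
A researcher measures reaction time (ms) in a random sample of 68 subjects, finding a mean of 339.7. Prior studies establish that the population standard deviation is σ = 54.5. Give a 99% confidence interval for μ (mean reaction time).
(322.67, 356.73)

z-interval (σ known):
z* = 2.576 for 99% confidence

Margin of error = z* · σ/√n = 2.576 · 54.5/√68 = 17.03

CI: (339.7 - 17.03, 339.7 + 17.03) = (322.67, 356.73)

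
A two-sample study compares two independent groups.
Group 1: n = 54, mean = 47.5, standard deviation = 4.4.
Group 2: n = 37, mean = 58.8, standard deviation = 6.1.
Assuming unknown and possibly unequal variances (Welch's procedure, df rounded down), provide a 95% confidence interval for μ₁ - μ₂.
(-13.64, -8.96)

Difference: x̄₁ - x̄₂ = -11.30
SE = √(s₁²/n₁ + s₂²/n₂) = √(4.4²/54 + 6.1²/37) = 1.1680
df = 60.98 → 60 (Welch–Satterthwaite, rounded down)
t* = 2.000

CI: -11.30 ± 2.000 · 1.1680 = -11.30 ± 2.34 = (-13.64, -8.96)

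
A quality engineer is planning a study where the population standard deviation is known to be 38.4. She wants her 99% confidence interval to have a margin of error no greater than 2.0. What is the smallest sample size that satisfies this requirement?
n ≥ 2447

For margin E ≤ 2.0:
n ≥ (z* · σ / E)²
n ≥ (2.576 · 38.4 / 2.0)²
n ≥ 2446.21

Minimum n = 2447 (rounding up)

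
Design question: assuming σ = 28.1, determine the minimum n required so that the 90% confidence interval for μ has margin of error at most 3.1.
n ≥ 223

For margin E ≤ 3.1:
n ≥ (z* · σ / E)²
n ≥ (1.645 · 28.1 / 3.1)²
n ≥ 222.34

Minimum n = 223 (rounding up)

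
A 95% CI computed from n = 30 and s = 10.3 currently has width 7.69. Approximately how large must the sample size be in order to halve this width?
n ≈ 120

CI width ∝ 1/√n
To reduce width by factor 2, need √n to grow by 2 → need 2² = 4 times as many samples.

Current: n = 30, width = 7.69
New: n = 120, width ≈ 3.72

Width reduced by factor of 7.69/3.72 = 2.07.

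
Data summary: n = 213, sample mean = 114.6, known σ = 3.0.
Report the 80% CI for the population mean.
(114.34, 114.86)

z-interval (σ known):
z* = 1.282 for 80% confidence

Margin of error = z* · σ/√n = 1.282 · 3.0/√213 = 0.26

CI: (114.6 - 0.26, 114.6 + 0.26) = (114.34, 114.86)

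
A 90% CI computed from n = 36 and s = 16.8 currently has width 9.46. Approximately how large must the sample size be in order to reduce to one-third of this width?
n ≈ 324

CI width ∝ 1/√n
To reduce width by factor 3, need √n to grow by 3 → need 3² = 9 times as many samples.

Current: n = 36, width = 9.46
New: n = 324, width ≈ 3.08

Width reduced by factor of 9.46/3.08 = 3.07.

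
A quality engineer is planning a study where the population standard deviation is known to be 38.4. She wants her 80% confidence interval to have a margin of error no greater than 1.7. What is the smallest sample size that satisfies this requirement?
n ≥ 839

For margin E ≤ 1.7:
n ≥ (z* · σ / E)²
n ≥ (1.282 · 38.4 / 1.7)²
n ≥ 838.57

Minimum n = 839 (rounding up)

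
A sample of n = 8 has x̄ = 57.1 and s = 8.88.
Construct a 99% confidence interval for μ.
(46.11, 68.09)

t-interval (σ unknown):
df = n - 1 = 7
t* = 3.499 for 99% confidence

Margin of error = t* · s/√n = 3.499 · 8.88/√8 = 10.99

CI: (46.11, 68.09)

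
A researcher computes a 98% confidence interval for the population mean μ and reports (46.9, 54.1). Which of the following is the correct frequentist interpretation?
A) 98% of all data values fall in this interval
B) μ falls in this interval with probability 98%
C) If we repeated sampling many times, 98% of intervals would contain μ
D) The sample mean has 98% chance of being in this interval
C

A) Wrong — a CI is about the parameter μ, not individual data values.
B) Wrong — μ is fixed; the randomness lives in the interval, not in μ.
C) Correct — this is the frequentist long-run coverage interpretation.
D) Wrong — x̄ is observed and sits in the interval by construction.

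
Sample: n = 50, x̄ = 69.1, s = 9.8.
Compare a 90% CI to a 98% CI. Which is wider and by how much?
98% CI is wider by 2.02

df = 49
90% CI: t* = 1.677, (66.78, 71.42), width = 2 · t* · s/√n = 4.65
98% CI: t* = 2.405, (65.77, 72.43), width = 2 · t* · s/√n = 6.67

The 98% CI is wider by 6.67 - 4.65 = 2.02.
Higher confidence requires a wider interval.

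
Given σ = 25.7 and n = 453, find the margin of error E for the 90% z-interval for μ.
Margin of error = 1.99

Margin of error = z* · σ/√n
= 1.645 · 25.7/√453
= 1.645 · 25.7/21.2838
= 1.99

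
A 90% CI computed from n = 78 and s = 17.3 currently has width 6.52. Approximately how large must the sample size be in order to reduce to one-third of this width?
n ≈ 702

CI width ∝ 1/√n
To reduce width by factor 3, need √n to grow by 3 → need 3² = 9 times as many samples.

Current: n = 78, width = 6.52
New: n = 702, width ≈ 2.15

Width reduced by factor of 6.52/2.15 = 3.03.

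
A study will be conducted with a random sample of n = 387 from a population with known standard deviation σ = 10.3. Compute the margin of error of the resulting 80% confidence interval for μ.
Margin of error = 0.67

Margin of error = z* · σ/√n
= 1.282 · 10.3/√387
= 1.282 · 10.3/19.6723
= 0.67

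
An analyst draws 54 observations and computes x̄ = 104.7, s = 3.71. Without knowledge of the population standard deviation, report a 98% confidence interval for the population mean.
(103.49, 105.91)

t-interval (σ unknown):
df = n - 1 = 53
t* = 2.399 for 98% confidence

Margin of error = t* · s/√n = 2.399 · 3.71/√54 = 1.21

CI: (103.49, 105.91)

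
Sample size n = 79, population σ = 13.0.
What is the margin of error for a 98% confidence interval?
Margin of error = 3.40

Margin of error = z* · σ/√n
= 2.326 · 13.0/√79
= 2.326 · 13.0/8.8882
= 3.40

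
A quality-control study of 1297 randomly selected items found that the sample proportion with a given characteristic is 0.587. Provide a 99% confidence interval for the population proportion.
(0.552, 0.622)

Proportion CI:
SE = √(p̂(1-p̂)/n) = √(0.587 · 0.413 / 1297) = 0.01367

z* = 2.576
Margin = z* · SE = 2.576 · 0.01367 = 0.0352

CI: 0.587 ± 0.0352 = (0.552, 0.622)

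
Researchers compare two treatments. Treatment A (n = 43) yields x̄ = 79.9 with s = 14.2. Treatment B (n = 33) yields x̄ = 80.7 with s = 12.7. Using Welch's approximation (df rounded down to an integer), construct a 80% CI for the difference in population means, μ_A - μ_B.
(-4.80, 3.20)

Difference: x̄₁ - x̄₂ = -0.80
SE = √(s₁²/n₁ + s₂²/n₂) = √(14.2²/43 + 12.7²/33) = 3.0947
df = 72.21 → 72 (Welch–Satterthwaite, rounded down)
t* = 1.293

CI: -0.80 ± 1.293 · 3.0947 = -0.80 ± 4.00 = (-4.80, 3.20)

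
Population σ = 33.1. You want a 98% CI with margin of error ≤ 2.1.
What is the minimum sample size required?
n ≥ 1345

For margin E ≤ 2.1:
n ≥ (z* · σ / E)²
n ≥ (2.326 · 33.1 / 2.1)²
n ≥ 1344.12

Minimum n = 1345 (rounding up)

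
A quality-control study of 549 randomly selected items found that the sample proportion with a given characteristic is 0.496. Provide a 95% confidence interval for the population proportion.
(0.454, 0.538)

Proportion CI:
SE = √(p̂(1-p̂)/n) = √(0.496 · 0.504 / 549) = 0.02134

z* = 1.960
Margin = z* · SE = 1.960 · 0.02134 = 0.0418

CI: 0.496 ± 0.0418 = (0.454, 0.538)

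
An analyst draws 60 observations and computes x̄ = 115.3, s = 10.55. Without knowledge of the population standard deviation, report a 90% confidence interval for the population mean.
(113.02, 117.58)

t-interval (σ unknown):
df = n - 1 = 59
t* = 1.671 for 90% confidence

Margin of error = t* · s/√n = 1.671 · 10.55/√60 = 2.28

CI: (113.02, 117.58)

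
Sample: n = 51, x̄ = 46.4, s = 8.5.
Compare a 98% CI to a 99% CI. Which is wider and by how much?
99% CI is wider by 0.65

df = 50
98% CI: t* = 2.403, (43.54, 49.26), width = 2 · t* · s/√n = 5.72
99% CI: t* = 2.678, (43.21, 49.59), width = 2 · t* · s/√n = 6.37

The 99% CI is wider by 6.37 - 5.72 = 0.65.
Higher confidence requires a wider interval.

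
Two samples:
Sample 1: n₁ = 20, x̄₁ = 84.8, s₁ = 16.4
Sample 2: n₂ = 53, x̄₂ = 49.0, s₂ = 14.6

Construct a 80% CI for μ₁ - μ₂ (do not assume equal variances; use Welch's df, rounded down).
(30.33, 41.27)

Difference: x̄₁ - x̄₂ = 35.80
SE = √(s₁²/n₁ + s₂²/n₂) = √(16.4²/20 + 14.6²/53) = 4.1797
df = 31.05 → 31 (Welch–Satterthwaite, rounded down)
t* = 1.309

CI: 35.80 ± 1.309 · 4.1797 = 35.80 ± 5.47 = (30.33, 41.27)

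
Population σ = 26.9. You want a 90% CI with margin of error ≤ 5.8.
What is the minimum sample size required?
n ≥ 59

For margin E ≤ 5.8:
n ≥ (z* · σ / E)²
n ≥ (1.645 · 26.9 / 5.8)²
n ≥ 58.21

Minimum n = 59 (rounding up)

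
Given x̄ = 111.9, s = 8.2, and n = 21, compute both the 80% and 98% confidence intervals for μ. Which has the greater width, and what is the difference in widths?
98% CI is wider by 4.31

df = 20
80% CI: t* = 1.325, (109.53, 114.27), width = 2 · t* · s/√n = 4.74
98% CI: t* = 2.528, (107.38, 116.42), width = 2 · t* · s/√n = 9.05

The 98% CI is wider by 9.05 - 4.74 = 4.31.
Higher confidence requires a wider interval.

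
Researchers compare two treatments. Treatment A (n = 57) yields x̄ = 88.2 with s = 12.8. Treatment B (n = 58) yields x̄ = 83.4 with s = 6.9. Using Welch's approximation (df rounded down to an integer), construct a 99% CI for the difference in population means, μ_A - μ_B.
(-0.27, 9.87)

Difference: x̄₁ - x̄₂ = 4.80
SE = √(s₁²/n₁ + s₂²/n₂) = √(12.8²/57 + 6.9²/58) = 1.9223
df = 85.69 → 85 (Welch–Satterthwaite, rounded down)
t* = 2.635

CI: 4.80 ± 2.635 · 1.9223 = 4.80 ± 5.07 = (-0.27, 9.87)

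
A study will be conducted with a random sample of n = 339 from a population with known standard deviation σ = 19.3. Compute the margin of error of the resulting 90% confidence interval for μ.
Margin of error = 1.72

Margin of error = z* · σ/√n
= 1.645 · 19.3/√339
= 1.645 · 19.3/18.4120
= 1.72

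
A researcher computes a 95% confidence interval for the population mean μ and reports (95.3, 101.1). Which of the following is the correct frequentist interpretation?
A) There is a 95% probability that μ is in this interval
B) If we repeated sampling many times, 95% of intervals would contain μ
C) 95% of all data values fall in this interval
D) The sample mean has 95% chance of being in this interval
B

A) Wrong — μ is fixed; the randomness lives in the interval, not in μ.
B) Correct — this is the frequentist long-run coverage interpretation.
C) Wrong — a CI is about the parameter μ, not individual data values.
D) Wrong — x̄ is observed and sits in the interval by construction.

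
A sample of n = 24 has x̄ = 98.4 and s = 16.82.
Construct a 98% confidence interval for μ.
(89.82, 106.98)

t-interval (σ unknown):
df = n - 1 = 23
t* = 2.500 for 98% confidence

Margin of error = t* · s/√n = 2.500 · 16.82/√24 = 8.58

CI: (89.82, 106.98)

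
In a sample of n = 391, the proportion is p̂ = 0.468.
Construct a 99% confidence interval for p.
(0.403, 0.533)

Proportion CI:
SE = √(p̂(1-p̂)/n) = √(0.468 · 0.532 / 391) = 0.02523

z* = 2.576
Margin = z* · SE = 2.576 · 0.02523 = 0.0650

CI: 0.468 ± 0.0650 = (0.403, 0.533)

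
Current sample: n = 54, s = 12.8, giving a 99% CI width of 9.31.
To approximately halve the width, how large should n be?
n ≈ 216

CI width ∝ 1/√n
To reduce width by factor 2, need √n to grow by 2 → need 2² = 4 times as many samples.

Current: n = 54, width = 9.31
New: n = 216, width ≈ 4.53

Width reduced by factor of 9.31/4.53 = 2.06.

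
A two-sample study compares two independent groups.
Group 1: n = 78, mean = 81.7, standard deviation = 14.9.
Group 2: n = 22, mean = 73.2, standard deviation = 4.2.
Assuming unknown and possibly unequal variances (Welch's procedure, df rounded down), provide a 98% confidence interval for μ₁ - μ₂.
(3.98, 13.02)

Difference: x̄₁ - x̄₂ = 8.50
SE = √(s₁²/n₁ + s₂²/n₂) = √(14.9²/78 + 4.2²/22) = 1.9100
df = 97.98 → 97 (Welch–Satterthwaite, rounded down)
t* = 2.365

CI: 8.50 ± 2.365 · 1.9100 = 8.50 ± 4.52 = (3.98, 13.02)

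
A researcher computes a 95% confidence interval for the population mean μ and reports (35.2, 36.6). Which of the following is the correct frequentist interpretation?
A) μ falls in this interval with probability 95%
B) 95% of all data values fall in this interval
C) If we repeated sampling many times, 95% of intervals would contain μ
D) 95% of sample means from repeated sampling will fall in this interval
C

A) Wrong — μ is fixed; the randomness lives in the interval, not in μ.
B) Wrong — a CI is about the parameter μ, not individual data values.
C) Correct — this is the frequentist long-run coverage interpretation.
D) Wrong — coverage applies to intervals containing μ, not to future x̄ values.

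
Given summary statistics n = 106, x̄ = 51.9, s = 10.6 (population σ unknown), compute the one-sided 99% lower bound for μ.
μ ≥ 49.47

Lower bound (one-sided):
t* = 2.362 (one-sided for 99%)
Lower bound = x̄ - t* · s/√n = 51.9 - 2.362 · 10.6/√106 = 49.47

We are 99% confident that μ ≥ 49.47.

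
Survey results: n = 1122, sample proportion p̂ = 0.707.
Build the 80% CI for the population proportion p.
(0.690, 0.724)

Proportion CI:
SE = √(p̂(1-p̂)/n) = √(0.707 · 0.293 / 1122) = 0.01359

z* = 1.282
Margin = z* · SE = 1.282 · 0.01359 = 0.0174

CI: 0.707 ± 0.0174 = (0.690, 0.724)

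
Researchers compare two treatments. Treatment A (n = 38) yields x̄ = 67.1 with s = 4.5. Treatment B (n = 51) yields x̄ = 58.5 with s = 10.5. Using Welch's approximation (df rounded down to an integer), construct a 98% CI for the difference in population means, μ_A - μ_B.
(4.69, 12.51)

Difference: x̄₁ - x̄₂ = 8.60
SE = √(s₁²/n₁ + s₂²/n₂) = √(4.5²/38 + 10.5²/51) = 1.6415
df = 71.79 → 71 (Welch–Satterthwaite, rounded down)
t* = 2.380

CI: 8.60 ± 2.380 · 1.6415 = 8.60 ± 3.91 = (4.69, 12.51)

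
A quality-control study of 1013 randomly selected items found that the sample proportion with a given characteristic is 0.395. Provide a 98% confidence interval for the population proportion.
(0.359, 0.431)

Proportion CI:
SE = √(p̂(1-p̂)/n) = √(0.395 · 0.605 / 1013) = 0.01536

z* = 2.326
Margin = z* · SE = 2.326 · 0.01536 = 0.0357

CI: 0.395 ± 0.0357 = (0.359, 0.431)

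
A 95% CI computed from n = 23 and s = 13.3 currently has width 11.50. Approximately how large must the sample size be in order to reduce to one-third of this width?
n ≈ 207

CI width ∝ 1/√n
To reduce width by factor 3, need √n to grow by 3 → need 3² = 9 times as many samples.

Current: n = 23, width = 11.50
New: n = 207, width ≈ 3.65

Width reduced by factor of 11.50/3.65 = 3.15.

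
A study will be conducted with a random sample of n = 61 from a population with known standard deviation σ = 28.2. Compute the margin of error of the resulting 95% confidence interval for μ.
Margin of error = 7.08

Margin of error = z* · σ/√n
= 1.960 · 28.2/√61
= 1.960 · 28.2/7.8102
= 7.08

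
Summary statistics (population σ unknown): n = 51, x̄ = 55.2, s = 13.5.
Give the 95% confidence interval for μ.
(51.40, 59.00)

t-interval (σ unknown):
df = n - 1 = 50
t* = 2.009 for 95% confidence

Margin of error = t* · s/√n = 2.009 · 13.5/√51 = 3.80

CI: (51.40, 59.00)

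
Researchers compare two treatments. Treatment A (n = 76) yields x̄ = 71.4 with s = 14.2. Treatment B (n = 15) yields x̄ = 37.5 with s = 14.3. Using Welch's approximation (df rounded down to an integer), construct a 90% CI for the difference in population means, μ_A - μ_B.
(26.92, 40.88)

Difference: x̄₁ - x̄₂ = 33.90
SE = √(s₁²/n₁ + s₂²/n₂) = √(14.2²/76 + 14.3²/15) = 4.0356
df = 19.84 → 19 (Welch–Satterthwaite, rounded down)
t* = 1.729

CI: 33.90 ± 1.729 · 4.0356 = 33.90 ± 6.98 = (26.92, 40.88)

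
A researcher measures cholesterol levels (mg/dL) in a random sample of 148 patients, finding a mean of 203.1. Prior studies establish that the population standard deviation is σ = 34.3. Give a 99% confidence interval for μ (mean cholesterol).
(195.84, 210.36)

z-interval (σ known):
z* = 2.576 for 99% confidence

Margin of error = z* · σ/√n = 2.576 · 34.3/√148 = 7.26

CI: (203.1 - 7.26, 203.1 + 7.26) = (195.84, 210.36)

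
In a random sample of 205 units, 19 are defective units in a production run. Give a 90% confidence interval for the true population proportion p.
(0.059, 0.126)

Proportion CI:
p̂ = 19/205 = 0.09268
SE = √(p̂(1-p̂)/n) = √(0.09268 · 0.90732 / 205) = 0.02025

z* = 1.645
Margin = z* · SE = 1.645 · 0.02025 = 0.0333

CI: 0.09268 ± 0.0333 = (0.059, 0.126)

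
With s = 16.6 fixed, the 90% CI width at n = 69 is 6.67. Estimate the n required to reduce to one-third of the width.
n ≈ 621

CI width ∝ 1/√n
To reduce width by factor 3, need √n to grow by 3 → need 3² = 9 times as many samples.

Current: n = 69, width = 6.67
New: n = 621, width ≈ 2.19

Width reduced by factor of 6.67/2.19 = 3.05.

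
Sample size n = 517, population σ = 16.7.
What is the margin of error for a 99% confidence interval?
Margin of error = 1.89

Margin of error = z* · σ/√n
= 2.576 · 16.7/√517
= 2.576 · 16.7/22.7376
= 1.89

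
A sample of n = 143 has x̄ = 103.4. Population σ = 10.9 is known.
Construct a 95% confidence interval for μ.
(101.61, 105.19)

z-interval (σ known):
z* = 1.960 for 95% confidence

Margin of error = z* · σ/√n = 1.960 · 10.9/√143 = 1.79

CI: (103.4 - 1.79, 103.4 + 1.79) = (101.61, 105.19)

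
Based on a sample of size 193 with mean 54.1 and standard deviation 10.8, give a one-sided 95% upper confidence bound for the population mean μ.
μ ≤ 55.39

Upper bound (one-sided):
t* = 1.653 (one-sided for 95%)
Upper bound = x̄ + t* · s/√n = 54.1 + 1.653 · 10.8/√193 = 55.39

We are 95% confident that μ ≤ 55.39.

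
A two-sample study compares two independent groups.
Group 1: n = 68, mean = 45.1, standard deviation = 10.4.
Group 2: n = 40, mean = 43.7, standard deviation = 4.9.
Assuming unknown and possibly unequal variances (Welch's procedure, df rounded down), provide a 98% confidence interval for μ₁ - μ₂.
(-2.10, 4.90)

Difference: x̄₁ - x̄₂ = 1.40
SE = √(s₁²/n₁ + s₂²/n₂) = √(10.4²/68 + 4.9²/40) = 1.4801
df = 102.12 → 102 (Welch–Satterthwaite, rounded down)
t* = 2.363

CI: 1.40 ± 2.363 · 1.4801 = 1.40 ± 3.50 = (-2.10, 4.90)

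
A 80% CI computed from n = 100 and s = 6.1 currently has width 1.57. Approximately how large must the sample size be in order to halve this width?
n ≈ 400

CI width ∝ 1/√n
To reduce width by factor 2, need √n to grow by 2 → need 2² = 4 times as many samples.

Current: n = 100, width = 1.57
New: n = 400, width ≈ 0.78

Width reduced by factor of 1.57/0.78 = 2.01.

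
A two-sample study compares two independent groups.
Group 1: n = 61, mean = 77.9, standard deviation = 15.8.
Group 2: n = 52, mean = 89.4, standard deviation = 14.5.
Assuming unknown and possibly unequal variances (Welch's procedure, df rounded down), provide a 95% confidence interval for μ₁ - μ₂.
(-17.15, -5.85)

Difference: x̄₁ - x̄₂ = -11.50
SE = √(s₁²/n₁ + s₂²/n₂) = √(15.8²/61 + 14.5²/52) = 2.8523
df = 110.37 → 110 (Welch–Satterthwaite, rounded down)
t* = 1.982

CI: -11.50 ± 1.982 · 2.8523 = -11.50 ± 5.65 = (-17.15, -5.85)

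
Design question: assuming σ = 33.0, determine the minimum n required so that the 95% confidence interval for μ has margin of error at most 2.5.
n ≥ 670

For margin E ≤ 2.5:
n ≥ (z* · σ / E)²
n ≥ (1.960 · 33.0 / 2.5)²
n ≥ 669.36

Minimum n = 670 (rounding up)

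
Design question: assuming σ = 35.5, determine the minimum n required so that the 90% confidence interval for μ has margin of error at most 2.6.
n ≥ 505

For margin E ≤ 2.6:
n ≥ (z* · σ / E)²
n ≥ (1.645 · 35.5 / 2.6)²
n ≥ 504.48

Minimum n = 505 (rounding up)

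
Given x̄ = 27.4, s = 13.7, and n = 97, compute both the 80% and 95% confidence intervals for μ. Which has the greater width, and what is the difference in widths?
95% CI is wider by 1.93

df = 96
80% CI: t* = 1.290, (25.61, 29.19), width = 2 · t* · s/√n = 3.59
95% CI: t* = 1.985, (24.64, 30.16), width = 2 · t* · s/√n = 5.52

The 95% CI is wider by 5.52 - 3.59 = 1.93.
Higher confidence requires a wider interval.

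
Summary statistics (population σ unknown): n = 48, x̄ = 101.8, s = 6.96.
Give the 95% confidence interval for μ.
(99.78, 103.82)

t-interval (σ unknown):
df = n - 1 = 47
t* = 2.012 for 95% confidence

Margin of error = t* · s/√n = 2.012 · 6.96/√48 = 2.02

CI: (99.78, 103.82)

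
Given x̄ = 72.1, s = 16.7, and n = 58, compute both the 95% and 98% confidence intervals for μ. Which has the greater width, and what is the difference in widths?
98% CI is wider by 1.72

df = 57
95% CI: t* = 2.002, (67.71, 76.49), width = 2 · t* · s/√n = 8.78
98% CI: t* = 2.394, (66.85, 77.35), width = 2 · t* · s/√n = 10.50

The 98% CI is wider by 10.50 - 8.78 = 1.72.
Higher confidence requires a wider interval.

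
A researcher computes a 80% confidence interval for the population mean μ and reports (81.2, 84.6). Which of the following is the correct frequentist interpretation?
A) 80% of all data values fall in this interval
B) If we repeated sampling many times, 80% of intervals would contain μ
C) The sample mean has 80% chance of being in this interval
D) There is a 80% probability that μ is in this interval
B

A) Wrong — a CI is about the parameter μ, not individual data values.
B) Correct — this is the frequentist long-run coverage interpretation.
C) Wrong — x̄ is observed and sits in the interval by construction.
D) Wrong — μ is fixed; the randomness lives in the interval, not in μ.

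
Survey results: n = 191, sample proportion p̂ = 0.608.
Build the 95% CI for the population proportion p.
(0.539, 0.677)

Proportion CI:
SE = √(p̂(1-p̂)/n) = √(0.608 · 0.392 / 191) = 0.03532

z* = 1.960
Margin = z* · SE = 1.960 · 0.03532 = 0.0692

CI: 0.608 ± 0.0692 = (0.539, 0.677)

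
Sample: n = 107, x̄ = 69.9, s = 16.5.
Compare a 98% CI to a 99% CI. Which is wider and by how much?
99% CI is wider by 0.83

df = 106
98% CI: t* = 2.362, (66.13, 73.67), width = 2 · t* · s/√n = 7.54
99% CI: t* = 2.623, (65.72, 74.08), width = 2 · t* · s/√n = 8.37

The 99% CI is wider by 8.37 - 7.54 = 0.83.
Higher confidence requires a wider interval.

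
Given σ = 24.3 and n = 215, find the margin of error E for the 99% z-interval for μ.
Margin of error = 4.27

Margin of error = z* · σ/√n
= 2.576 · 24.3/√215
= 2.576 · 24.3/14.6629
= 4.27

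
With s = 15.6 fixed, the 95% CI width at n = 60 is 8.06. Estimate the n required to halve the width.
n ≈ 240

CI width ∝ 1/√n
To reduce width by factor 2, need √n to grow by 2 → need 2² = 4 times as many samples.

Current: n = 60, width = 8.06
New: n = 240, width ≈ 3.97

Width reduced by factor of 8.06/3.97 = 2.03.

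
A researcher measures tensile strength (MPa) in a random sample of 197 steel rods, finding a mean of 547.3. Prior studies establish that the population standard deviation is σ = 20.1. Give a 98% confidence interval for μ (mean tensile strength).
(543.97, 550.63)

z-interval (σ known):
z* = 2.326 for 98% confidence

Margin of error = z* · σ/√n = 2.326 · 20.1/√197 = 3.33

CI: (547.3 - 3.33, 547.3 + 3.33) = (543.97, 550.63)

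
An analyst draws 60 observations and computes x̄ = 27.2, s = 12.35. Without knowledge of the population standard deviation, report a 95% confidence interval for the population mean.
(24.01, 30.39)

t-interval (σ unknown):
df = n - 1 = 59
t* = 2.001 for 95% confidence

Margin of error = t* · s/√n = 2.001 · 12.35/√60 = 3.19

CI: (24.01, 30.39)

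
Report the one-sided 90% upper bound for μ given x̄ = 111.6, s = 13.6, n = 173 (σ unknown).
μ ≤ 112.93

Upper bound (one-sided):
t* = 1.286 (one-sided for 90%)
Upper bound = x̄ + t* · s/√n = 111.6 + 1.286 · 13.6/√173 = 112.93

We are 90% confident that μ ≤ 112.93.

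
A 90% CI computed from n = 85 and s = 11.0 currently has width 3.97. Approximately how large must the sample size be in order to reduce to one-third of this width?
n ≈ 765

CI width ∝ 1/√n
To reduce width by factor 3, need √n to grow by 3 → need 3² = 9 times as many samples.

Current: n = 85, width = 3.97
New: n = 765, width ≈ 1.31

Width reduced by factor of 3.97/1.31 = 3.03.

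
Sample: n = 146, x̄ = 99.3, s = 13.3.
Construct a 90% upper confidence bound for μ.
μ ≤ 100.72

Upper bound (one-sided):
t* = 1.287 (one-sided for 90%)
Upper bound = x̄ + t* · s/√n = 99.3 + 1.287 · 13.3/√146 = 100.72

We are 90% confident that μ ≤ 100.72.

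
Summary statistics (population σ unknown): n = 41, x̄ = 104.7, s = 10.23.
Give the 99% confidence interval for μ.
(100.38, 109.02)

t-interval (σ unknown):
df = n - 1 = 40
t* = 2.704 for 99% confidence

Margin of error = t* · s/√n = 2.704 · 10.23/√41 = 4.32

CI: (100.38, 109.02)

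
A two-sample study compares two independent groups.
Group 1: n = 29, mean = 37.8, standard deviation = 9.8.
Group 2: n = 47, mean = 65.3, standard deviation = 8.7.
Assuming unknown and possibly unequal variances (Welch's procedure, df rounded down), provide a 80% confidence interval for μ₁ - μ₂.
(-30.38, -24.62)

Difference: x̄₁ - x̄₂ = -27.50
SE = √(s₁²/n₁ + s₂²/n₂) = √(9.8²/29 + 8.7²/47) = 2.2186
df = 54.07 → 54 (Welch–Satterthwaite, rounded down)
t* = 1.297

CI: -27.50 ± 1.297 · 2.2186 = -27.50 ± 2.88 = (-30.38, -24.62)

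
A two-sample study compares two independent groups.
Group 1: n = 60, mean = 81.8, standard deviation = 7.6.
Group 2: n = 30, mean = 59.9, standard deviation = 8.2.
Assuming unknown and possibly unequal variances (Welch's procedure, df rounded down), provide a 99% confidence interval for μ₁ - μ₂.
(17.12, 26.68)

Difference: x̄₁ - x̄₂ = 21.90
SE = √(s₁²/n₁ + s₂²/n₂) = √(7.6²/60 + 8.2²/30) = 1.7900
df = 54.33 → 54 (Welch–Satterthwaite, rounded down)
t* = 2.670

CI: 21.90 ± 2.670 · 1.7900 = 21.90 ± 4.78 = (17.12, 26.68)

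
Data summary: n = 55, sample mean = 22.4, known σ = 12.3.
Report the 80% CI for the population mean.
(20.27, 24.53)

z-interval (σ known):
z* = 1.282 for 80% confidence

Margin of error = z* · σ/√n = 1.282 · 12.3/√55 = 2.13

CI: (22.4 - 2.13, 22.4 + 2.13) = (20.27, 24.53)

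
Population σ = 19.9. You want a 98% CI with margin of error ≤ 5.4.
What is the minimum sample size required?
n ≥ 74

For margin E ≤ 5.4:
n ≥ (z* · σ / E)²
n ≥ (2.326 · 19.9 / 5.4)²
n ≥ 73.47

Minimum n = 74 (rounding up)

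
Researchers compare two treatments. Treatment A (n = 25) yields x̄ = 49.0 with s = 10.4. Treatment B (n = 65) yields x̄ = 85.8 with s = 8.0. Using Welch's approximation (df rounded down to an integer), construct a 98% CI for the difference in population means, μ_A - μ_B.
(-42.42, -31.18)

Difference: x̄₁ - x̄₂ = -36.80
SE = √(s₁²/n₁ + s₂²/n₂) = √(10.4²/25 + 8.0²/65) = 2.3046
df = 35.48 → 35 (Welch–Satterthwaite, rounded down)
t* = 2.438

CI: -36.80 ± 2.438 · 2.3046 = -36.80 ± 5.62 = (-42.42, -31.18)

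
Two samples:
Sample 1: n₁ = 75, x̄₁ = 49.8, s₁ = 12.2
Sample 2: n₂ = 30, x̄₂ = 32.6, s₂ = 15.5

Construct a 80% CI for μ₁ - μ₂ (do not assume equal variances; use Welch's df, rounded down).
(13.09, 21.31)

Difference: x̄₁ - x̄₂ = 17.20
SE = √(s₁²/n₁ + s₂²/n₂) = √(12.2²/75 + 15.5²/30) = 3.1611
df = 44.09 → 44 (Welch–Satterthwaite, rounded down)
t* = 1.301

CI: 17.20 ± 1.301 · 3.1611 = 17.20 ± 4.11 = (13.09, 21.31)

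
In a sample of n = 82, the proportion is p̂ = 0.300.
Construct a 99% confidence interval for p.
(0.170, 0.430)

Proportion CI:
SE = √(p̂(1-p̂)/n) = √(0.300 · 0.700 / 82) = 0.05061

z* = 2.576
Margin = z* · SE = 2.576 · 0.05061 = 0.1304

CI: 0.300 ± 0.1304 = (0.170, 0.430)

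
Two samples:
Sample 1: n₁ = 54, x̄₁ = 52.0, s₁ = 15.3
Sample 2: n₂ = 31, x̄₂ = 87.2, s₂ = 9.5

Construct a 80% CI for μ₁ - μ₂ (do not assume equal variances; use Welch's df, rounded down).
(-38.68, -31.72)

Difference: x̄₁ - x̄₂ = -35.20
SE = √(s₁²/n₁ + s₂²/n₂) = √(15.3²/54 + 9.5²/31) = 2.6919
df = 82.42 → 82 (Welch–Satterthwaite, rounded down)
t* = 1.292

CI: -35.20 ± 1.292 · 2.6919 = -35.20 ± 3.48 = (-38.68, -31.72)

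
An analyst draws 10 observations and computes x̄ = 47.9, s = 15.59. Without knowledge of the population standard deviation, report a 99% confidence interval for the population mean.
(31.88, 63.92)

t-interval (σ unknown):
df = n - 1 = 9
t* = 3.250 for 99% confidence

Margin of error = t* · s/√n = 3.250 · 15.59/√10 = 16.02

CI: (31.88, 63.92)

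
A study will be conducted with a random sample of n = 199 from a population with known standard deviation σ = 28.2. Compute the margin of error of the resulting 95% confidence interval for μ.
Margin of error = 3.92

Margin of error = z* · σ/√n
= 1.960 · 28.2/√199
= 1.960 · 28.2/14.1067
= 3.92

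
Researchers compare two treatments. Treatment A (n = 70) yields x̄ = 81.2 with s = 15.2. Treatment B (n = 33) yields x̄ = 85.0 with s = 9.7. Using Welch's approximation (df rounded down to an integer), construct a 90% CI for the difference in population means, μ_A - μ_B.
(-7.92, 0.32)

Difference: x̄₁ - x̄₂ = -3.80
SE = √(s₁²/n₁ + s₂²/n₂) = √(15.2²/70 + 9.7²/33) = 2.4803
df = 91.87 → 91 (Welch–Satterthwaite, rounded down)
t* = 1.662

CI: -3.80 ± 1.662 · 2.4803 = -3.80 ± 4.12 = (-7.92, 0.32)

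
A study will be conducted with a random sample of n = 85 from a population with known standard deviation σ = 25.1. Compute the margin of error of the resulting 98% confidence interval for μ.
Margin of error = 6.33

Margin of error = z* · σ/√n
= 2.326 · 25.1/√85
= 2.326 · 25.1/9.2195
= 6.33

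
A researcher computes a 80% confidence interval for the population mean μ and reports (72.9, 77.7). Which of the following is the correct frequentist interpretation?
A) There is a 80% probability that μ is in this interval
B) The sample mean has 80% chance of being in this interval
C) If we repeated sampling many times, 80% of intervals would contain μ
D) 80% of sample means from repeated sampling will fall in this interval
C

A) Wrong — μ is fixed; the randomness lives in the interval, not in μ.
B) Wrong — x̄ is observed and sits in the interval by construction.
C) Correct — this is the frequentist long-run coverage interpretation.
D) Wrong — coverage applies to intervals containing μ, not to future x̄ values.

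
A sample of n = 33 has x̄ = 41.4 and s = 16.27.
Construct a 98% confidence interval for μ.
(34.46, 48.34)

t-interval (σ unknown):
df = n - 1 = 32
t* = 2.449 for 98% confidence

Margin of error = t* · s/√n = 2.449 · 16.27/√33 = 6.94

CI: (34.46, 48.34)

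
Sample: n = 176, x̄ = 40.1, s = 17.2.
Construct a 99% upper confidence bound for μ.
μ ≤ 43.14

Upper bound (one-sided):
t* = 2.348 (one-sided for 99%)
Upper bound = x̄ + t* · s/√n = 40.1 + 2.348 · 17.2/√176 = 43.14

We are 99% confident that μ ≤ 43.14.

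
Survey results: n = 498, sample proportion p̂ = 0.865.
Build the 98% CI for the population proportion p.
(0.829, 0.901)

Proportion CI:
SE = √(p̂(1-p̂)/n) = √(0.865 · 0.135 / 498) = 0.01531

z* = 2.326
Margin = z* · SE = 2.326 · 0.01531 = 0.0356

CI: 0.865 ± 0.0356 = (0.829, 0.901)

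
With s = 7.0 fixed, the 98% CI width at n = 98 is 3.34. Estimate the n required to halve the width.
n ≈ 392

CI width ∝ 1/√n
To reduce width by factor 2, need √n to grow by 2 → need 2² = 4 times as many samples.

Current: n = 98, width = 3.34
New: n = 392, width ≈ 1.65

Width reduced by factor of 3.34/1.65 = 2.02.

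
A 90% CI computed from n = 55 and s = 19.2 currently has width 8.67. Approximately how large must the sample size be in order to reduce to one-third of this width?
n ≈ 495

CI width ∝ 1/√n
To reduce width by factor 3, need √n to grow by 3 → need 3² = 9 times as many samples.

Current: n = 55, width = 8.67
New: n = 495, width ≈ 2.84

Width reduced by factor of 8.67/2.84 = 3.05.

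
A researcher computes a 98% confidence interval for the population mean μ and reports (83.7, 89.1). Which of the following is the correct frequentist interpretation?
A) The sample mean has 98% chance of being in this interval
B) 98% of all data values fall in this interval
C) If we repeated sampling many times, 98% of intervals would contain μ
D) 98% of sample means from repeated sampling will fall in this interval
C

A) Wrong — x̄ is observed and sits in the interval by construction.
B) Wrong — a CI is about the parameter μ, not individual data values.
C) Correct — this is the frequentist long-run coverage interpretation.
D) Wrong — coverage applies to intervals containing μ, not to future x̄ values.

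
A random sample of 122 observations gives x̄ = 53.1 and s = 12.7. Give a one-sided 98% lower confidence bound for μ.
μ ≥ 50.71

Lower bound (one-sided):
t* = 2.076 (one-sided for 98%)
Lower bound = x̄ - t* · s/√n = 53.1 - 2.076 · 12.7/√122 = 50.71

We are 98% confident that μ ≥ 50.71.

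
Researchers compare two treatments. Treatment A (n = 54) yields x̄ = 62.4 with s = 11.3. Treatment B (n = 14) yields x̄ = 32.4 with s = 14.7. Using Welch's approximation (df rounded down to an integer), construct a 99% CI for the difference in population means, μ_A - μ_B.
(17.77, 42.23)

Difference: x̄₁ - x̄₂ = 30.00
SE = √(s₁²/n₁ + s₂²/n₂) = √(11.3²/54 + 14.7²/14) = 4.2190
df = 17.19 → 17 (Welch–Satterthwaite, rounded down)
t* = 2.898

CI: 30.00 ± 2.898 · 4.2190 = 30.00 ± 12.23 = (17.77, 42.23)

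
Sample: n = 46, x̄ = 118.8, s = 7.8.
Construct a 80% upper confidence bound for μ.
μ ≤ 119.78

Upper bound (one-sided):
t* = 0.850 (one-sided for 80%)
Upper bound = x̄ + t* · s/√n = 118.8 + 0.850 · 7.8/√46 = 119.78

We are 80% confident that μ ≤ 119.78.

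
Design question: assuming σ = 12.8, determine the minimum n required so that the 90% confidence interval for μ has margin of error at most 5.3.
n ≥ 16

For margin E ≤ 5.3:
n ≥ (z* · σ / E)²
n ≥ (1.645 · 12.8 / 5.3)²
n ≥ 15.78

Minimum n = 16 (rounding up)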